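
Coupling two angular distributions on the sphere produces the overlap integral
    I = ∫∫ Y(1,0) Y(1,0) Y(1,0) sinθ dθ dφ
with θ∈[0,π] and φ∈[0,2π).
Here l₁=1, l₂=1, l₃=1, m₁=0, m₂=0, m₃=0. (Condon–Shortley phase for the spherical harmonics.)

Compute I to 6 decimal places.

0.000000

L=3 odd ⇒ parity kills the (l;000) factor ⇒ I = 0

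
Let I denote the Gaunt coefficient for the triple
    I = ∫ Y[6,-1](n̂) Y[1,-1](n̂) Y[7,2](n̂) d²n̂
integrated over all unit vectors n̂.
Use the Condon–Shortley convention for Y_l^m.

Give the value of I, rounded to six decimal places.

Rules hold: Σm=0, L=14 even, 5≤7≤7.
N = 13·3·15 = 585
Δ = 0!·12!·2!/15! = 1/1365
Racah Σ t=0..0: t=0:+1/518400 = 1/518400
⇒ 3j(6 1 7; 0 0 0)² = 7/195, sgn -1
Racah Σ t=0..0: t=0:+1/1209600 = 1/1209600
⇒ 3j(6 1 7; -1 -1 2)² = 12/455, sgn -1
4πI² = N·(3j₀)²·(3jₘ)² = 36/65
I = +1·√(0.553846/4π) = 0.20993732

0.209937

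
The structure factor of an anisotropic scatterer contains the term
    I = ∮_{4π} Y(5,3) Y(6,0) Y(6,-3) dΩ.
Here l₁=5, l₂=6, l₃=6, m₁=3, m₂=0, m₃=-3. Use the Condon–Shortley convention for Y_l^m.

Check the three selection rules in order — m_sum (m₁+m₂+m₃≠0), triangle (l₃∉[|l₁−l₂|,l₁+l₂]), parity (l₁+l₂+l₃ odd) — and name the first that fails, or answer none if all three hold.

parity

azimuthal sum: 3 + 0 − 3 = 0  ✓
1 ≤ 6 ≤ 11 (triangle on l)  ✓
L = 5 + 6 + 6 = 17 (odd)  ✗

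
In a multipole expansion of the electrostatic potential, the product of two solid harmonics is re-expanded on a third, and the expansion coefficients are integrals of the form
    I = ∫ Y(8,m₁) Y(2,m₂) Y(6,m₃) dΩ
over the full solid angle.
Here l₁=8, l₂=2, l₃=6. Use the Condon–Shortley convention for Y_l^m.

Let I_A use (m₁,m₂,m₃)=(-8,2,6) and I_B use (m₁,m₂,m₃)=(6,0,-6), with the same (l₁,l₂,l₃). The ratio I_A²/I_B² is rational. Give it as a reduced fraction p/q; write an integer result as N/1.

20/1

Same 8,2,6: normalisation and zero-m 3j drop out of the ratio.
A: Δ: 4! 12! 0! / 17! → 1/30940; sum: t=4:+1/11496038400 = 1/11496038400; 3j²(8 2 6; -8 2 6) = Δ·Π!·Σ² = 1/17  (sign +1)
B: Δ: 4! 12! 0! / 17! → 1/30940; sum: t=2:+1/1916006400 = 1/1916006400; 3j²(8 2 6; 6 0 -6) = Δ·Π!·Σ² = 1/340  (sign +1)
I_A²/I_B² = (1/17)/(1/340) = 20/1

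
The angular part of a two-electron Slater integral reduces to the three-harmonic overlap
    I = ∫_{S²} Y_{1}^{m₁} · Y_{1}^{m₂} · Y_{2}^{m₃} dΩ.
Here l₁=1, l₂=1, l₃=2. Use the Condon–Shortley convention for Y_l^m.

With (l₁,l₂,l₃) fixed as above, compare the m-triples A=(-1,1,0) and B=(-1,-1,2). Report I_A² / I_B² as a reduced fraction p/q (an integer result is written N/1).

1/6

Same 1,1,2: normalisation and zero-m 3j drop out of the ratio.
A: Δ: 0! 2! 2! / 5! → 1/30; sum: t=0:+1/4 = 1/4; 3j²(1 1 2; -1 1 0) = Δ·Π!·Σ² = 1/30  (sign +1)
B: Δ: 0! 2! 2! / 5! → 1/30; sum: t=0:+1/4 = 1/4; 3j²(1 1 2; -1 -1 2) = Δ·Π!·Σ² = 1/5  (sign +1)
I_A²/I_B² = (1/30)/(1/5) = 1/6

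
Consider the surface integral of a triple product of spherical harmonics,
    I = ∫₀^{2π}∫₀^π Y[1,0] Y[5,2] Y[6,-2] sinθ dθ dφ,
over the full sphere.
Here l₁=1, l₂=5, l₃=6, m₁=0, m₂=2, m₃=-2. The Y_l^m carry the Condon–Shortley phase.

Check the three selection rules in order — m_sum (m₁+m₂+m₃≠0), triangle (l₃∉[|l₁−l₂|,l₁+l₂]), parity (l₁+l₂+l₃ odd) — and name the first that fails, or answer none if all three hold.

none

m₁+m₂+m₃ = 0 + 2 − 2 = 0  ✓
triangle: |1−5|=4 ≤ l₃=6 ≤ 1+5=6  ✓
parity: l₁+l₂+l₃ = 12 is even  ✓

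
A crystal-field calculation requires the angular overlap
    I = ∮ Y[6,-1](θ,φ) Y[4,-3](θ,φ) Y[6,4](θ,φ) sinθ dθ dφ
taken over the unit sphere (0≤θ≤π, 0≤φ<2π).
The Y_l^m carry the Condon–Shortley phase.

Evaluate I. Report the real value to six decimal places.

Rules hold: Σm=0, L=16 even, 2≤6≤10.
N = 13·9·13 = 1521
Δ = 4!·8!·4!/17! = 1/15315300
Racah Σ t=0..4: t=0:+1/829440 t=1:−1/25920 t=2:+1/9216 t=3:−1/25920 t=4:+1/829440 = 7/207360
⇒ 3j(6 4 6; 0 0 0)² = 28/2431, sgn +1
Racah Σ t=0..1: t=0:+1/725760 t=1:−1/207360 = -1/290304
⇒ 3j(6 4 6; -1 -3 4)² = 125/7293, sgn -1
4πI² = N·(3j₀)²·(3jₘ)² = 10500/34969
I = -1·√(0.300266/4π) = -0.15457815

-0.154578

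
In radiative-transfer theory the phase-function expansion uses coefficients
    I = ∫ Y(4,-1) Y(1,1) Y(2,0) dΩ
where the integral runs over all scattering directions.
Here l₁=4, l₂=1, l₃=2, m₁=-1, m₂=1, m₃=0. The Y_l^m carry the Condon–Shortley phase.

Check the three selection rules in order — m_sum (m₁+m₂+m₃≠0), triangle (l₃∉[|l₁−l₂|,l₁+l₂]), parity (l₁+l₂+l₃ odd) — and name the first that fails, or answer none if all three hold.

triangle

m₁+m₂+m₃ = -1 + 1 + 0 = 0  ✓
triangle: |4−1|=3 ≤ l₃=2 ≤ 4+1=5  ✗
parity: l₁+l₂+l₃ = 7 is odd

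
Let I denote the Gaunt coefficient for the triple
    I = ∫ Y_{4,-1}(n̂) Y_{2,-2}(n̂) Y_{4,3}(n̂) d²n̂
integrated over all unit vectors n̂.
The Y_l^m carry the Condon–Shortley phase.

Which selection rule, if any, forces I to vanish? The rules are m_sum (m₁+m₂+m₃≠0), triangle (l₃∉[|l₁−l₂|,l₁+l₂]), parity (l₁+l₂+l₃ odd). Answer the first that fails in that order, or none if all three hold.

none

Σmᵢ = 0  ✓
l₃∈[|l₁−l₂|,l₁+l₂]=[2,6], have l₃=4  ✓
Σlᵢ = 10 ⇒ even  ✓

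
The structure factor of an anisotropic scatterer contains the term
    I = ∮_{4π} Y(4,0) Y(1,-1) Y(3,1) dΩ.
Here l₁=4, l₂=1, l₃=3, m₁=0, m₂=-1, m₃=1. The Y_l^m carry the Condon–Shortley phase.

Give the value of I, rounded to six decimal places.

0.150786

Checks pass: Σm=0; 8 even; l₃=3∈[3,5].
(2·4+1)(2·1+1)(2·3+1) = 189
Δ: 2! 6! 0! / 9! → 1/252
sum: t=1:−1/36 = -1/36
3j²(4 1 3; 0 0 0) = Δ·Π!·Σ² = 4/63  (sign +1)
sum: t=0:+1/96 = 1/96
3j²(4 1 3; 0 -1 1) = Δ·Π!·Σ² = 1/42  (sign +1)
combine: 4πI² = 189·4/63·1/42 = 2/7
take √, sign +1: I = 0.15078601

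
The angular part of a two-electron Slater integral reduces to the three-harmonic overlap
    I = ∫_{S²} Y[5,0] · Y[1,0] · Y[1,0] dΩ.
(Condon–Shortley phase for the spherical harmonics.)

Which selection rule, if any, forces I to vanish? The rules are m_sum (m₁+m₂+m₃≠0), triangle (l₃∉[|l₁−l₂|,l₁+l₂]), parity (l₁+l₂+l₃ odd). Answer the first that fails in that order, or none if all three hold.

Σmᵢ = 0  ✓
l₃∈[|l₁−l₂|,l₁+l₂]=[4,6], have l₃=1  ✗
Σlᵢ = 7 ⇒ odd

triangle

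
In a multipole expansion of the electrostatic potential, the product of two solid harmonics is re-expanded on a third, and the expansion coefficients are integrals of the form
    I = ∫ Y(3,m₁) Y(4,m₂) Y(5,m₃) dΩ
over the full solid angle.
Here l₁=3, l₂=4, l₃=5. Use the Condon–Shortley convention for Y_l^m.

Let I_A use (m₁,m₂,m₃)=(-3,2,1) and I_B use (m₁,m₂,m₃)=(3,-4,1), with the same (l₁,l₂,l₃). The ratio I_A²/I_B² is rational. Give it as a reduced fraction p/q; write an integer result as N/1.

Shared (l₁,l₂,l₃)=(3,4,5): N and (l;000)² cancel in I_A²/I_B².
A: Δ = 2!·4!·6!/13! = 1/180180; Racah Σ t=2..2: t=2:+1/2304 = 1/2304; ⇒ 3j(3 4 5; -3 2 1)² = 75/4004, sgn +1
B: Δ = 2!·4!·6!/13! = 1/180180; Racah Σ t=0..0: t=0:+1/34560 = 1/34560; ⇒ 3j(3 4 5; 3 -4 1)² = 1/429, sgn +1
I_A²/I_B² = (75/4004)/(1/429) = 225/28

225/28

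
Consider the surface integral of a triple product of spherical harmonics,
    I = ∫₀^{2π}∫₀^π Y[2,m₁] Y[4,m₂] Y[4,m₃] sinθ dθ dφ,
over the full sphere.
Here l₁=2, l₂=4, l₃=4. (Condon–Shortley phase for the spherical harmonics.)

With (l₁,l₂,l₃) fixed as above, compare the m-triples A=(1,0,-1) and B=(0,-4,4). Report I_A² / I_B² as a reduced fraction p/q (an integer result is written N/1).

15/392

Same 2,4,4: normalisation and zero-m 3j drop out of the ratio.
A: Δ: 2! 2! 6! / 11! → 1/13860; sum: t=0:+1/96 t=1:−1/72 = -1/288; 3j²(2 4 4; 1 0 -1) = Δ·Π!·Σ² = 1/462  (sign +1)
B: Δ: 2! 2! 6! / 11! → 1/13860; sum: t=0:+1/2880 = 1/2880; 3j²(2 4 4; 0 -4 4) = Δ·Π!·Σ² = 28/495  (sign +1)
I_A²/I_B² = (1/462)/(28/495) = 15/392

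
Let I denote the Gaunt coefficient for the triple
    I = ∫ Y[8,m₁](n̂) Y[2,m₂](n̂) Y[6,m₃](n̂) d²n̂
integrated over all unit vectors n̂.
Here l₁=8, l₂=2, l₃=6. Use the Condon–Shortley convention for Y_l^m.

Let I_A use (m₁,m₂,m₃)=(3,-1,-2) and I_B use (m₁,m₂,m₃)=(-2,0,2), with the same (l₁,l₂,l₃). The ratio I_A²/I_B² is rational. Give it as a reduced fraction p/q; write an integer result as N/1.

l's match ⇒ only the (l;m) 3-j factors differ between A and B.
A: triangle coeff Δ(8,2,6) = 1/30940; Σ_t [1,1]: t=1:−1/5806080 = -1/5806080; (3j)²=165/6188 [(8 2 6; 3 -1 -2)], sign=-1
B: triangle coeff Δ(8,2,6) = 1/30940; Σ_t [2,2]: t=2:+1/3870720 = 1/3870720; (3j)²=135/6188 [(8 2 6; -2 0 2)], sign=+1
I_A²/I_B² = (165/6188)/(135/6188) = 11/9

11/9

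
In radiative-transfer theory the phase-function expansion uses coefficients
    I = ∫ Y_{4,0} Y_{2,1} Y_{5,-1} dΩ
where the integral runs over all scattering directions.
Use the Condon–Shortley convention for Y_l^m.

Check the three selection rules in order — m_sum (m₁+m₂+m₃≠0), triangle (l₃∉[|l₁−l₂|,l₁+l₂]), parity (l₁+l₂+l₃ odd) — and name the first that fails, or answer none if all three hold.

Σmᵢ = 0  ✓
l₃∈[|l₁−l₂|,l₁+l₂]=[2,6], have l₃=5  ✓
Σlᵢ = 11 ⇒ odd  ✗

parity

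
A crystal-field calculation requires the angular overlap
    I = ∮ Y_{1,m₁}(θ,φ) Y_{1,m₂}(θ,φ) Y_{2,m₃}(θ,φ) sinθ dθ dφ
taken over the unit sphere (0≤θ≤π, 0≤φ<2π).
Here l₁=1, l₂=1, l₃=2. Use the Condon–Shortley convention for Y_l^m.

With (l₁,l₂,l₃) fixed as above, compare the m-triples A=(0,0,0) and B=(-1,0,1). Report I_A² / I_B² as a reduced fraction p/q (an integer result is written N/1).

4/3

Same 1,1,2: normalisation and zero-m 3j drop out of the ratio.
A: Δ: 0! 2! 2! / 5! → 1/30; sum: t=0:+1/1 = 1/1; 3j²(1 1 2; 0 0 0) = Δ·Π!·Σ² = 2/15  (sign +1)
B: Δ: 0! 2! 2! / 5! → 1/30; sum: t=0:+1/2 = 1/2; 3j²(1 1 2; -1 0 1) = Δ·Π!·Σ² = 1/10  (sign -1)
I_A²/I_B² = (2/15)/(1/10) = 4/3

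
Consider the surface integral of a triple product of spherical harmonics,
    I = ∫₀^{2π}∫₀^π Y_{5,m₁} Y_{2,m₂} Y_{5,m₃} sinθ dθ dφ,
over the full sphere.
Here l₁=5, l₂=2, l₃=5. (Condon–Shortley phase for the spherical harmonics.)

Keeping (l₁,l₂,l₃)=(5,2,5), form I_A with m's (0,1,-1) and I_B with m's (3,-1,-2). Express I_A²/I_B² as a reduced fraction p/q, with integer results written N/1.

1/20

l's match ⇒ only the (l;m) 3-j factors differ between A and B.
A: triangle coeff Δ(5,2,5) = 1/38610; Σ_t [1,2]: t=1:−1/1152 t=2:+1/1440 = -1/5760; (3j)²=1/858 [(5 2 5; 0 1 -1)], sign=-1
B: triangle coeff Δ(5,2,5) = 1/38610; Σ_t [0,1]: t=0:+1/2880 t=1:−1/10080 = 1/4032; (3j)²=10/429 [(5 2 5; 3 -1 -2)], sign=-1
I_A²/I_B² = (1/858)/(10/429) = 1/20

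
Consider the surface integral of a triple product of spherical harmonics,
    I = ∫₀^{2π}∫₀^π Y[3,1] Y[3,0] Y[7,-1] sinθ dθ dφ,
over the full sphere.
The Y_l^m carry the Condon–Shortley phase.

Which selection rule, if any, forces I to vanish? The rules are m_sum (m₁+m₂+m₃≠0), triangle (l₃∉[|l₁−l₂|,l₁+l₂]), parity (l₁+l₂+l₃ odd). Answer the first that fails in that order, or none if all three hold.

m₁+m₂+m₃ = 1 + 0 − 1 = 0  ✓
triangle: |3−3|=0 ≤ l₃=7 ≤ 3+3=6  ✗
parity: l₁+l₂+l₃ = 13 is odd

triangle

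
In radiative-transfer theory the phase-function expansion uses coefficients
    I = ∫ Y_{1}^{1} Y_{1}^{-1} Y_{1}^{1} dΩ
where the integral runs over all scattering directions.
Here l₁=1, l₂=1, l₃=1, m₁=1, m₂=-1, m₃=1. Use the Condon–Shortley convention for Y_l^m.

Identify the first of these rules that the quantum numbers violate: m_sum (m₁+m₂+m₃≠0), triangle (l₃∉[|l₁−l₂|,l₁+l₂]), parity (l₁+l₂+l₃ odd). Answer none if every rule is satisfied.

Σmᵢ = 1  ✗
l₃∈[|l₁−l₂|,l₁+l₂]=[0,2], have l₃=1
Σlᵢ = 3 ⇒ odd

m_sum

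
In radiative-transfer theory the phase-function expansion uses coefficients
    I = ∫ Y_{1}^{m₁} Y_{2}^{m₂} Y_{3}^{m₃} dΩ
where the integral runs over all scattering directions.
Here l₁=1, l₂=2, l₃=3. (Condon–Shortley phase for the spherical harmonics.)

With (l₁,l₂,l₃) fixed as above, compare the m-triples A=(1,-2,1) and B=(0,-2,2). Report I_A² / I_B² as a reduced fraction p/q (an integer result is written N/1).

Same 1,2,3: normalisation and zero-m 3j drop out of the ratio.
A: Δ: 0! 2! 4! / 7! → 1/105; sum: t=0:+1/48 = 1/48; 3j²(1 2 3; 1 -2 1) = Δ·Π!·Σ² = 1/105  (sign +1)
B: Δ: 0! 2! 4! / 7! → 1/105; sum: t=0:+1/24 = 1/24; 3j²(1 2 3; 0 -2 2) = Δ·Π!·Σ² = 1/21  (sign -1)
I_A²/I_B² = (1/105)/(1/21) = 1/5

1/5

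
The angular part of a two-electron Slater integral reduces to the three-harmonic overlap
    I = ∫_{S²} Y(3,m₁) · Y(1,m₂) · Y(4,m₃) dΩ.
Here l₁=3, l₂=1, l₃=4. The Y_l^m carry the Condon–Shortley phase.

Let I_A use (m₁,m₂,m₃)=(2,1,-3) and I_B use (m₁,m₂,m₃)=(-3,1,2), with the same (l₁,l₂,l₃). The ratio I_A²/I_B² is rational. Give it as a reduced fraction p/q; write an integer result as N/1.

21/1

Shared (l₁,l₂,l₃)=(3,1,4): N and (l;000)² cancel in I_A²/I_B².
A: Δ = 0!·6!·2!/9! = 1/252; Racah Σ t=0..0: t=0:+1/240 = 1/240; ⇒ 3j(3 1 4; 2 1 -3)² = 1/12, sgn -1
B: Δ = 0!·6!·2!/9! = 1/252; Racah Σ t=0..0: t=0:+1/1440 = 1/1440; ⇒ 3j(3 1 4; -3 1 2)² = 1/252, sgn +1
I_A²/I_B² = (1/12)/(1/252) = 21/1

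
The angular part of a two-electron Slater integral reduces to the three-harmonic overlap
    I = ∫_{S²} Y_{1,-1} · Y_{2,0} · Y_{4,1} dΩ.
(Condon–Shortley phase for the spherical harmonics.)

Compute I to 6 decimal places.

triangle: need 1≤l₃≤3, have 4; I=0

0.000000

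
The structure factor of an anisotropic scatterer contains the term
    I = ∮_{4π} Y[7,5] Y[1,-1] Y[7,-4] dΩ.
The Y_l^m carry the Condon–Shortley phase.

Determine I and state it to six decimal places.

0.000000

L=15 odd ⇒ parity kills the (l;000) factor ⇒ I = 0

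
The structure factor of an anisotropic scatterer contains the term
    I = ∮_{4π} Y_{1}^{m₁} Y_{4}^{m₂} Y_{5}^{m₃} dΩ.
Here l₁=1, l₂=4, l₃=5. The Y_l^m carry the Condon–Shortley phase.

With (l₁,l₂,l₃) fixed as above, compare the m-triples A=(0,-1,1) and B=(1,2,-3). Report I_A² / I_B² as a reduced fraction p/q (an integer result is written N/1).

6/7

l's match ⇒ only the (l;m) 3-j factors differ between A and B.
A: triangle coeff Δ(1,4,5) = 1/495; Σ_t [0,0]: t=0:+1/720 = 1/720; (3j)²=8/165 [(1 4 5; 0 -1 1)], sign=+1
B: triangle coeff Δ(1,4,5) = 1/495; Σ_t [0,0]: t=0:+1/2880 = 1/2880; (3j)²=28/495 [(1 4 5; 1 2 -3)], sign=+1
I_A²/I_B² = (8/165)/(28/495) = 6/7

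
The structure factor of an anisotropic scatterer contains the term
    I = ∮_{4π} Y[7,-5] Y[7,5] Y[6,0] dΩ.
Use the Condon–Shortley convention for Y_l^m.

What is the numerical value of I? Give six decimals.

-0.030278

m-sum 0 ✓  L=20 even ✓  0≤6≤14 ✓
Π(2lᵢ+1) = 15×15×13 = 2925
triangle coeff Δ(7,7,6) = 1/2444321880
Σ_t [1,7]: t=1:−1/2612736000 t=2:+1/20736000 t=3:−1/1658880 t=4:+1/746496 t=5:−1/1658880 t=6:+1/20736000 t=7:−1/2612736000 = 1/4354560
(3j)²=1000/138567 [(7 7 6; 0 0 0)], sign=+1
Σ_t [6,8]: t=6:+1/746496000 t=7:−1/72576000 t=8:+1/92897280 = -1/597196800
(3j)²=55/100776 [(7 7 6; -5 5 0)], sign=-1
⇒ 4πI² = 15625/1356277
I = (-1)√(15625/1356277/(4π)) = -0.03027826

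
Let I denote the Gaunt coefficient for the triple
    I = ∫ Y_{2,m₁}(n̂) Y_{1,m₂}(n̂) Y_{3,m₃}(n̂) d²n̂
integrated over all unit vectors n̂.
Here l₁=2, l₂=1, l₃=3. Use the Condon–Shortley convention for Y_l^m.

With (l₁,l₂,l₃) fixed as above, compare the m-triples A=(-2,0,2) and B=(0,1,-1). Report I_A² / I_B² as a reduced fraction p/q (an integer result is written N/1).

l's match ⇒ only the (l;m) 3-j factors differ between A and B.
A: triangle coeff Δ(2,1,3) = 1/105; Σ_t [0,0]: t=0:+1/24 = 1/24; (3j)²=1/21 [(2 1 3; -2 0 2)], sign=-1
B: triangle coeff Δ(2,1,3) = 1/105; Σ_t [0,0]: t=0:+1/8 = 1/8; (3j)²=2/35 [(2 1 3; 0 1 -1)], sign=+1
I_A²/I_B² = (1/21)/(2/35) = 5/6

5/6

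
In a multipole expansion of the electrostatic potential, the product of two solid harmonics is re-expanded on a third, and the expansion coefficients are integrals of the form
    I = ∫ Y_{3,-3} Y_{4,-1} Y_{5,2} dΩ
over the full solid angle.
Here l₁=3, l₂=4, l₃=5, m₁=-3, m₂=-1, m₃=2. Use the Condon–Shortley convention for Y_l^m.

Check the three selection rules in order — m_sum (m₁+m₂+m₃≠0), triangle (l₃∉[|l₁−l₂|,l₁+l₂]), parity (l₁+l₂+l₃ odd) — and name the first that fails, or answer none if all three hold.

m_sum

Σmᵢ = -2  ✗
l₃∈[|l₁−l₂|,l₁+l₂]=[1,7], have l₃=5
Σlᵢ = 12 ⇒ even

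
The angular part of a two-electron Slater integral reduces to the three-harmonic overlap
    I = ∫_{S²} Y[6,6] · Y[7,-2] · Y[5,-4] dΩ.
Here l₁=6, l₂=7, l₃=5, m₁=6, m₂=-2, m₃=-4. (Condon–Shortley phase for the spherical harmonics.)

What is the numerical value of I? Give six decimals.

m-sum 0 ✓  L=18 even ✓  1≤5≤13 ✓
Π(2lᵢ+1) = 13×15×11 = 2145
triangle coeff Δ(6,7,5) = 1/174594420
Σ_t [2,6]: t=2:+1/4147200 t=3:−1/207360 t=4:+1/82944 t=5:−1/207360 t=6:+1/4147200 = 1/345600
(3j)²=420/46189 [(6 7 5; 0 0 0)], sign=-1
Σ_t [0,0]: t=0:+1/116121600 = 1/116121600
(3j)²=27/8398 [(6 7 5; 6 -2 -4)], sign=-1
⇒ 4πI² = 85050/1356277
I = (+1)√(85050/1356277/(4π)) = 0.07064119

0.070641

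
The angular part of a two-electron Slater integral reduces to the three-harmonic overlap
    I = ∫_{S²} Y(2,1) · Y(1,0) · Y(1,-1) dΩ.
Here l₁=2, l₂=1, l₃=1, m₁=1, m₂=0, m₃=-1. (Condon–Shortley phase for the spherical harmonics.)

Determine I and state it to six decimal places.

-0.218510

m-sum 0 ✓  L=4 even ✓  1≤1≤3 ✓
Π(2lᵢ+1) = 5×3×3 = 45
triangle coeff Δ(2,1,1) = 1/30
Σ_t [1,1]: t=1:−1/1 = -1/1
(3j)²=2/15 [(2 1 1; 0 0 0)], sign=+1
Σ_t [1,1]: t=1:−1/2 = -1/2
(3j)²=1/10 [(2 1 1; 1 0 -1)], sign=-1
⇒ 4πI² = 3/5
I = (-1)√(3/5/(4π)) = -0.21850969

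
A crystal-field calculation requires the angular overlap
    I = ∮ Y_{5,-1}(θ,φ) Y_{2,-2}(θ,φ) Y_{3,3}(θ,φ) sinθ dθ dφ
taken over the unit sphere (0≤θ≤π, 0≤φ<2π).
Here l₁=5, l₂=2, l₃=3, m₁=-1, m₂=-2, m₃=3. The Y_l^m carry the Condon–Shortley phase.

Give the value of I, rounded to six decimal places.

-0.023961

m-sum 0 ✓  L=10 even ✓  3≤3≤7 ✓
Π(2lᵢ+1) = 11×5×7 = 385
triangle coeff Δ(5,2,3) = 1/2310
Σ_t [2,2]: t=2:+1/144 = 1/144
(3j)²=10/231 [(5 2 3; 0 0 0)], sign=-1
Σ_t [0,0]: t=0:+1/17280 = 1/17280
(3j)²=1/2310 [(5 2 3; -1 -2 3)], sign=+1
⇒ 4πI² = 5/693
I = (-1)√(5/693/(4π)) = -0.02396147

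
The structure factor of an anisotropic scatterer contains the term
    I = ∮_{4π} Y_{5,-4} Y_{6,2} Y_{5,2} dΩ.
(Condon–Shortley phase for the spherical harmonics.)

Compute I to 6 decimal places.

0.108910

Checks pass: Σm=0; 16 even; l₃=5∈[1,11].
(2·5+1)(2·6+1)(2·5+1) = 1573
Δ: 6! 4! 6! / 17! → 1/28588560
sum: t=1:−1/345600 t=2:+1/13824 t=3:−1/5184 t=4:+1/13824 t=5:−1/345600 = -7/129600
3j²(5 6 5; 0 0 0) = Δ·Π!·Σ² = 80/7293  (sign +1)
sum: t=5:−1/103680 t=6:+1/207360 = -1/207360
3j²(5 6 5; -4 2 2) = Δ·Π!·Σ² = 21/2431  (sign +1)
combine: 4πI² = 1573·80/7293·21/2431 = 560/3757
take √, sign +1: I = 0.10891018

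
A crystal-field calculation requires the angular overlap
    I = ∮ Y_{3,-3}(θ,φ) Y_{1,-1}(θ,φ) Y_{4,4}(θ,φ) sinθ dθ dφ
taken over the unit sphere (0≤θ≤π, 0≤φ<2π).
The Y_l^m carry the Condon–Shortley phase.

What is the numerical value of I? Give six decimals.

0.325735

Checks pass: Σm=0; 8 even; l₃=4∈[2,4].
(2·3+1)(2·1+1)(2·4+1) = 189
Δ: 0! 6! 2! / 9! → 1/252
sum: t=0:+1/36 = 1/36
3j²(3 1 4; 0 0 0) = Δ·Π!·Σ² = 4/63  (sign +1)
sum: t=0:+1/1440 = 1/1440
3j²(3 1 4; -3 -1 4) = Δ·Π!·Σ² = 1/9  (sign +1)
combine: 4πI² = 189·4/63·1/9 = 4/3
take √, sign +1: I = 0.32573501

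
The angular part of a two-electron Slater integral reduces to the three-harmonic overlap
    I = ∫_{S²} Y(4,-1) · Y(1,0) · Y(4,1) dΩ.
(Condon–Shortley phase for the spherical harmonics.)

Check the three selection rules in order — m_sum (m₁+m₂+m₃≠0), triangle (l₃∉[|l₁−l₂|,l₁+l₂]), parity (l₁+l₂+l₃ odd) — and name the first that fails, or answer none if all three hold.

parity

Σmᵢ = 0  ✓
l₃∈[|l₁−l₂|,l₁+l₂]=[3,5], have l₃=4  ✓
Σlᵢ = 9 ⇒ odd  ✗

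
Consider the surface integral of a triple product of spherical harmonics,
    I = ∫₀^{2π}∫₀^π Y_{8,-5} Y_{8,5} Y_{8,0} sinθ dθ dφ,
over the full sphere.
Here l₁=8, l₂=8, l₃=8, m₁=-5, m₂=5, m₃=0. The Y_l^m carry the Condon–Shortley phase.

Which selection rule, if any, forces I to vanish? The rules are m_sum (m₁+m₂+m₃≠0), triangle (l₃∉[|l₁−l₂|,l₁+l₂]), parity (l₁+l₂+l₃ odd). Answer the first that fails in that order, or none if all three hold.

none

m₁+m₂+m₃ = -5 + 5 + 0 = 0  ✓
triangle: |8−8|=0 ≤ l₃=8 ≤ 8+8=16  ✓
parity: l₁+l₂+l₃ = 24 is even  ✓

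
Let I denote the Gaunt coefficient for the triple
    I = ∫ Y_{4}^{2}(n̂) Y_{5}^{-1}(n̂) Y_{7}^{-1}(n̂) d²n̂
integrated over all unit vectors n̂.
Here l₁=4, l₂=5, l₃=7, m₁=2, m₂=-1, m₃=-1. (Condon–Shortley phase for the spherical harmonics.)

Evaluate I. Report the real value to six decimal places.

0.093380

m-sum 0 ✓  L=16 even ✓  1≤7≤9 ✓
Π(2lᵢ+1) = 9×11×15 = 1485
triangle coeff Δ(4,5,7) = 1/6126120
Σ_t [0,2]: t=0:+1/69120 t=1:−1/20736 t=2:+1/69120 = -1/51840
(3j)²=280/21879 [(4 5 7; 0 0 0)], sign=+1
Σ_t [0,2]: t=0:+1/55296 t=1:−1/86400 t=2:+1/2073600 = 29/4147200
(3j)²=841/145860 [(4 5 7; 2 -1 -1)], sign=+1
⇒ 4πI² = 58870/537251
I = (+1)√(58870/537251/(4π)) = 0.09337991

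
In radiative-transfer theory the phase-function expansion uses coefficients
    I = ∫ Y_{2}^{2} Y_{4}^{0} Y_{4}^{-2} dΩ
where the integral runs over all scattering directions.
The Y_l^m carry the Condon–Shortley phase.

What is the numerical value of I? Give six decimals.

-0.190365

Checks pass: Σm=0; 10 even; l₃=4∈[2,6].
(2·2+1)(2·4+1)(2·4+1) = 405
Δ: 2! 2! 6! / 11! → 1/13860
sum: t=0:+1/192 t=1:−1/36 t=2:+1/192 = -5/288
3j²(2 4 4; 0 0 0) = Δ·Π!·Σ² = 20/693  (sign -1)
sum: t=0:+1/192 = 1/192
3j²(2 4 4; 2 0 -2) = Δ·Π!·Σ² = 3/77  (sign +1)
combine: 4πI² = 405·20/693·3/77 = 2700/5929
take √, sign -1: I = -0.19036462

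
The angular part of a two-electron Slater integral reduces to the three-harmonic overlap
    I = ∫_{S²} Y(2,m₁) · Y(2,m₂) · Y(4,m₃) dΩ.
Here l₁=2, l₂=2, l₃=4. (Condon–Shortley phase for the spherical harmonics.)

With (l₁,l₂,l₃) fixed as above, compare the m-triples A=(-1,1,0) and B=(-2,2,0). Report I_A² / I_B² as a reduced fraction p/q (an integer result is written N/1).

l's match ⇒ only the (l;m) 3-j factors differ between A and B.
A: triangle coeff Δ(2,2,4) = 1/630; Σ_t [0,0]: t=0:+1/36 = 1/36; (3j)²=8/315 [(2 2 4; -1 1 0)], sign=+1
B: triangle coeff Δ(2,2,4) = 1/630; Σ_t [0,0]: t=0:+1/576 = 1/576; (3j)²=1/630 [(2 2 4; -2 2 0)], sign=+1
I_A²/I_B² = (8/315)/(1/630) = 16/1

16/1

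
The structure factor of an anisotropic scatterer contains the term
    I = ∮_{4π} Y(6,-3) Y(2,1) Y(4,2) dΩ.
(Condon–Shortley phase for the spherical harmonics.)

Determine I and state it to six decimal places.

m-sum 0 ✓  L=12 even ✓  4≤4≤8 ✓
Π(2lᵢ+1) = 13×5×9 = 585
triangle coeff Δ(6,2,4) = 1/6435
Σ_t [2,2]: t=2:+1/2304 = 1/2304
(3j)²=5/143 [(6 2 4; 0 0 0)], sign=+1
Σ_t [3,3]: t=3:−1/8640 = -1/8640
(3j)²=28/715 [(6 2 4; -3 1 2)], sign=-1
⇒ 4πI² = 1260/1573
I = (-1)√(1260/1573/(4π)) = -0.25247360

-0.252474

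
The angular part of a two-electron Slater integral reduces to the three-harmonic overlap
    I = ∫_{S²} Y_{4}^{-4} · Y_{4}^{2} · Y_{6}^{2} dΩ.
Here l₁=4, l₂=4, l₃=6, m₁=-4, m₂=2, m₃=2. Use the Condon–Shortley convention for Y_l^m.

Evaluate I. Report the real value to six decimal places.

Rules hold: Σm=0, L=14 even, 0≤6≤8.
N = 9·9·13 = 1053
Δ = 2!·6!·6!/15! = 1/1261260
Racah Σ t=0..2: t=0:+1/4608 t=1:−1/1296 t=2:+1/4608 = -7/20736
⇒ 3j(4 4 6; 0 0 0)² = 20/1287, sgn -1
Racah Σ t=2..2: t=2:+1/69120 = 1/69120
⇒ 3j(4 4 6; -4 2 2)² = 4/429, sgn +1
4πI² = N·(3j₀)²·(3jₘ)² = 240/1573
I = -1·√(0.152575/4π) = -0.11018851

-0.110189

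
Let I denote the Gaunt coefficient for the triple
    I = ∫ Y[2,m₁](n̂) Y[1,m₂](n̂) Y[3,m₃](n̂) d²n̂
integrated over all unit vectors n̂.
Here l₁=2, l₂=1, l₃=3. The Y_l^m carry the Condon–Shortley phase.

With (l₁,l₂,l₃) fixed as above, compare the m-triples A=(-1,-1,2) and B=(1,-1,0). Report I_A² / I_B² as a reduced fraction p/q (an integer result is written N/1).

10/3

l's match ⇒ only the (l;m) 3-j factors differ between A and B.
A: triangle coeff Δ(2,1,3) = 1/105; Σ_t [0,0]: t=0:+1/12 = 1/12; (3j)²=2/21 [(2 1 3; -1 -1 2)], sign=-1
B: triangle coeff Δ(2,1,3) = 1/105; Σ_t [0,0]: t=0:+1/12 = 1/12; (3j)²=1/35 [(2 1 3; 1 -1 0)], sign=-1
I_A²/I_B² = (2/21)/(1/35) = 10/3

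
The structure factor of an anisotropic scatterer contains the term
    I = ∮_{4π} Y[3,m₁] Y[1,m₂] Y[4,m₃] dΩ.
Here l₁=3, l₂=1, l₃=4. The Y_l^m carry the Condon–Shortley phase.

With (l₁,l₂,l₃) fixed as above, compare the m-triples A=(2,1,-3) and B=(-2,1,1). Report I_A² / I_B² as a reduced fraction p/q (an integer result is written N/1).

7/1

l's match ⇒ only the (l;m) 3-j factors differ between A and B.
A: triangle coeff Δ(3,1,4) = 1/252; Σ_t [0,0]: t=0:+1/240 = 1/240; (3j)²=1/12 [(3 1 4; 2 1 -3)], sign=-1
B: triangle coeff Δ(3,1,4) = 1/252; Σ_t [0,0]: t=0:+1/240 = 1/240; (3j)²=1/84 [(3 1 4; -2 1 1)], sign=-1
I_A²/I_B² = (1/12)/(1/84) = 7/1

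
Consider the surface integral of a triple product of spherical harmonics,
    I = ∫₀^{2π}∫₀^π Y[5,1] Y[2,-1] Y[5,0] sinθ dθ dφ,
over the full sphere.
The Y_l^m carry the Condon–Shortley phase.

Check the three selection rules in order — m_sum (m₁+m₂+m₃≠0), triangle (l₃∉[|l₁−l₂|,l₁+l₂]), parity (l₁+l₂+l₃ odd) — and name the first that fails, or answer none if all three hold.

m₁+m₂+m₃ = 1 − 1 + 0 = 0  ✓
triangle: |5−2|=3 ≤ l₃=5 ≤ 5+2=7  ✓
parity: l₁+l₂+l₃ = 12 is even  ✓

none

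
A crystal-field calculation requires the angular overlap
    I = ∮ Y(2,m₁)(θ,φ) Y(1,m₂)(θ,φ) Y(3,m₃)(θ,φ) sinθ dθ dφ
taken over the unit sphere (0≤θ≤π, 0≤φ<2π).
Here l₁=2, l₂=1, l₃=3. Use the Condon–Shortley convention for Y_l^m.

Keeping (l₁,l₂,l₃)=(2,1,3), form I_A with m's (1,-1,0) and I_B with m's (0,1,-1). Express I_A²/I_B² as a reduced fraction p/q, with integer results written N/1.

Same 2,1,3: normalisation and zero-m 3j drop out of the ratio.
A: Δ: 0! 4! 2! / 7! → 1/105; sum: t=0:+1/12 = 1/12; 3j²(2 1 3; 1 -1 0) = Δ·Π!·Σ² = 1/35  (sign -1)
B: Δ: 0! 4! 2! / 7! → 1/105; sum: t=0:+1/8 = 1/8; 3j²(2 1 3; 0 1 -1) = Δ·Π!·Σ² = 2/35  (sign +1)
I_A²/I_B² = (1/35)/(2/35) = 1/2

1/2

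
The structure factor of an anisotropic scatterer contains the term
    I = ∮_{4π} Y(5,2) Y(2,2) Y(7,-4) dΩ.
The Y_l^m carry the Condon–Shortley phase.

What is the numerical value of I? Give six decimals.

Rules hold: Σm=0, L=14 even, 3≤7≤7.
N = 11·5·15 = 825
Δ = 0!·10!·4!/15! = 1/15015
Racah Σ t=0..0: t=0:+1/57600 = 1/57600
⇒ 3j(5 2 7; 0 0 0)² = 21/715, sgn -1
Racah Σ t=0..0: t=0:+1/725760 = 1/725760
⇒ 3j(5 2 7; 2 2 -4)² = 2/91, sgn -1
4πI² = N·(3j₀)²·(3jₘ)² = 90/169
I = +1·√(0.532544/4π) = 0.20586047

0.205860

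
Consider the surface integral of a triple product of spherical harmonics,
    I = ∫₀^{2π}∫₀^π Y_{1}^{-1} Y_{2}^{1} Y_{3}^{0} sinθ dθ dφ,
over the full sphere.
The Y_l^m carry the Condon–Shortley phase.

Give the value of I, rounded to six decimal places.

Rules hold: Σm=0, L=6 even, 1≤3≤3.
N = 3·5·7 = 105
Δ = 0!·2!·4!/7! = 1/105
Racah Σ t=0..0: t=0:+1/4 = 1/4
⇒ 3j(1 2 3; 0 0 0)² = 3/35, sgn -1
Racah Σ t=0..0: t=0:+1/12 = 1/12
⇒ 3j(1 2 3; -1 1 0)² = 1/35, sgn -1
4πI² = N·(3j₀)²·(3jₘ)² = 9/35
I = +1·√(0.257143/4π) = 0.14304817

0.143048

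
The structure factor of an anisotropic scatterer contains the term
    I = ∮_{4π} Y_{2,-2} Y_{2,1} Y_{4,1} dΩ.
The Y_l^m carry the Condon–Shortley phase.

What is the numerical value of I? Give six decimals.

Rules hold: Σm=0, L=8 even, 0≤4≤4.
N = 5·5·9 = 225
Δ = 0!·4!·4!/9! = 1/630
Racah Σ t=0..0: t=0:+1/16 = 1/16
⇒ 3j(2 2 4; 0 0 0)² = 2/35, sgn +1
Racah Σ t=0..0: t=0:+1/144 = 1/144
⇒ 3j(2 2 4; -2 1 1)² = 1/126, sgn -1
4πI² = N·(3j₀)²·(3jₘ)² = 5/49
I = -1·√(0.102041/4π) = -0.09011188

-0.090112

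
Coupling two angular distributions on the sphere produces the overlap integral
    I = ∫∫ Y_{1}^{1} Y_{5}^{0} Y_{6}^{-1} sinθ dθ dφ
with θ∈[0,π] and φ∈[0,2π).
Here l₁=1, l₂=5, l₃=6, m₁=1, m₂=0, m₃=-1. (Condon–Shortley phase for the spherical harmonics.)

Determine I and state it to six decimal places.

-0.187239

Checks pass: Σm=0; 12 even; l₃=6∈[4,6].
(2·1+1)(2·5+1)(2·6+1) = 429
Δ: 0! 2! 10! / 13! → 1/858
sum: t=0:+1/14400 = 1/14400
3j²(1 5 6; 0 0 0) = Δ·Π!·Σ² = 6/143  (sign +1)
sum: t=0:+1/28800 = 1/28800
3j²(1 5 6; 1 0 -1) = Δ·Π!·Σ² = 7/286  (sign -1)
combine: 4πI² = 429·6/143·7/286 = 63/143
take √, sign -1: I = -0.18723944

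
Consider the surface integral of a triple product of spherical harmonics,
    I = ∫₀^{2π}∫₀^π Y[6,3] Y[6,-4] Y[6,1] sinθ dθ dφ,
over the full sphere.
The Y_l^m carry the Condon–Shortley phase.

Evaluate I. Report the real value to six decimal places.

-0.084679

Rules hold: Σm=0, L=18 even, 0≤6≤12.
N = 13·13·13 = 2197
Δ = 6!·6!·6!/19! = 1/325909584
Racah Σ t=0..6: t=0:+1/373248000 t=1:−1/1728000 t=2:+1/110592 t=3:−1/46656 t=4:+1/110592 t=5:−1/1728000 t=6:+1/373248000 = -7/1555200
⇒ 3j(6 6 6; 0 0 0)² = 400/46189, sgn -1
Racah Σ t=0..2: t=0:+1/1244160 t=1:−1/691200 t=2:+1/4147200 = -1/2488320
⇒ 3j(6 6 6; 3 -4 1)² = 875/184756, sgn +1
4πI² = N·(3j₀)²·(3jₘ)² = 1137500/12623809
I = -1·√(0.0901075/4π) = -0.08467897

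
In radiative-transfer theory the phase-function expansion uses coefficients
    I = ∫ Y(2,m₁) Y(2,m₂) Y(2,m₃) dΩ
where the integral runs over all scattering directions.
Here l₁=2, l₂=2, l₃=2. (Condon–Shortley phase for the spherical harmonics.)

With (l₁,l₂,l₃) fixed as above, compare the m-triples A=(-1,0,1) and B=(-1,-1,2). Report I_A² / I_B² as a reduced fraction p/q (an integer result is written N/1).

l's match ⇒ only the (l;m) 3-j factors differ between A and B.
A: triangle coeff Δ(2,2,2) = 1/630; Σ_t [1,2]: t=1:−1/2 t=2:+1/4 = -1/4; (3j)²=1/70 [(2 2 2; -1 0 1)], sign=+1
B: triangle coeff Δ(2,2,2) = 1/630; Σ_t [1,1]: t=1:−1/4 = -1/4; (3j)²=3/35 [(2 2 2; -1 -1 2)], sign=-1
I_A²/I_B² = (1/70)/(3/35) = 1/6

1/6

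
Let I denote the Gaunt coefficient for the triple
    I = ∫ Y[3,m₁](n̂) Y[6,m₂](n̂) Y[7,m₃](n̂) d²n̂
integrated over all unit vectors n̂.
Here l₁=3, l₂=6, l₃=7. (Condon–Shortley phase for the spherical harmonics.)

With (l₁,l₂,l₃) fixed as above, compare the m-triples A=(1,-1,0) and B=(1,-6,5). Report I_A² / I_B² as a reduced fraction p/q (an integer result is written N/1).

Same 3,6,7: normalisation and zero-m 3j drop out of the ratio.
A: Δ: 2! 4! 10! / 17! → 1/2042040; sum: t=0:+1/115200 t=1:−1/103680 t=2:+1/1451520 = -1/3628800; 3j²(3 6 7; 1 -1 0) = Δ·Π!·Σ² = 1/36465  (sign +1)
B: Δ: 2! 4! 10! / 17! → 1/2042040; sum: t=0:+1/29030400 = 1/29030400; 3j²(3 6 7; 1 -6 5) = Δ·Π!·Σ² = 99/7735  (sign +1)
I_A²/I_B² = (1/36465)/(99/7735) = 7/3267

7/3267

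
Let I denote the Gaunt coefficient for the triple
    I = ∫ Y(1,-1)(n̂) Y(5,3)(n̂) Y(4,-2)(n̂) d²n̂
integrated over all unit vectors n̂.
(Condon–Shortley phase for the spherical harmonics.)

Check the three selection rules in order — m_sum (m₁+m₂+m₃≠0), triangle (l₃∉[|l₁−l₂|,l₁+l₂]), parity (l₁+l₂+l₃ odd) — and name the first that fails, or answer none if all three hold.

none

Σmᵢ = 0  ✓
l₃∈[|l₁−l₂|,l₁+l₂]=[4,6], have l₃=4  ✓
Σlᵢ = 10 ⇒ even  ✓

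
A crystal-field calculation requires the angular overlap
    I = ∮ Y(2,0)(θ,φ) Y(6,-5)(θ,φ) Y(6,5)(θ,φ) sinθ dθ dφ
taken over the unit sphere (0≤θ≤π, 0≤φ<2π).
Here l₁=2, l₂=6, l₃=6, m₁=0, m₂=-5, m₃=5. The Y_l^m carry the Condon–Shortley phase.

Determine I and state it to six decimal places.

Checks pass: Σm=0; 14 even; l₃=6∈[4,8].
(2·2+1)(2·6+1)(2·6+1) = 845
Δ: 2! 2! 10! / 15! → 1/90090
sum: t=0:+1/69120 t=1:−1/14400 t=2:+1/69120 = -7/172800
3j²(2 6 6; 0 0 0) = Δ·Π!·Σ² = 14/715  (sign -1)
sum: t=0:+1/1451520 t=1:−1/3628800 = 1/2419200
3j²(2 6 6; 0 -5 5) = Δ·Π!·Σ² = 11/910  (sign -1)
combine: 4πI² = 845·14/715·11/910 = 1/5
take √, sign +1: I = 0.12615663

0.126157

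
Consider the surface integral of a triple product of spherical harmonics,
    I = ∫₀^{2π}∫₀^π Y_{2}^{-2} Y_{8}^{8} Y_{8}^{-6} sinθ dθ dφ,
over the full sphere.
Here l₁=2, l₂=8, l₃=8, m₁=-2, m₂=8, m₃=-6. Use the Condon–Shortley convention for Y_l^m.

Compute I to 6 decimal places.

-0.059388

m-sum 0 ✓  L=18 even ✓  6≤8≤10 ✓
Π(2lᵢ+1) = 5×17×17 = 1445
triangle coeff Δ(2,8,8) = 1/348840
Σ_t [0,2]: t=0:+1/116121600 t=1:−1/25401600 t=2:+1/116121600 = -1/45158400
(3j)²=24/1615 [(2 8 8; 0 0 0)], sign=-1
Σ_t [2,2]: t=2:+1/348713164800 = 1/348713164800
(3j)²=2/969 [(2 8 8; -2 8 -6)], sign=+1
⇒ 4πI² = 16/361
I = (-1)√(16/361/(4π)) = -0.05938838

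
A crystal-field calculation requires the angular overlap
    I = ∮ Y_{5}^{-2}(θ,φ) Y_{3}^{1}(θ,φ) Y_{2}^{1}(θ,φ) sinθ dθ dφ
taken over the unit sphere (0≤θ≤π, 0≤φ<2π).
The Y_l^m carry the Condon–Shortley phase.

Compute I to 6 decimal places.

0.245532

Rules hold: Σm=0, L=10 even, 2≤2≤8.
N = 11·7·5 = 385
Δ = 6!·4!·0!/11! = 1/2310
Racah Σ t=3..3: t=3:−1/144 = -1/144
⇒ 3j(5 3 2; 0 0 0)² = 10/231, sgn -1
Racah Σ t=4..4: t=4:+1/288 = 1/288
⇒ 3j(5 3 2; -2 1 1)² = 1/22, sgn -1
4πI² = N·(3j₀)²·(3jₘ)² = 25/33
I = +1·√(0.757576/4π) = 0.24553200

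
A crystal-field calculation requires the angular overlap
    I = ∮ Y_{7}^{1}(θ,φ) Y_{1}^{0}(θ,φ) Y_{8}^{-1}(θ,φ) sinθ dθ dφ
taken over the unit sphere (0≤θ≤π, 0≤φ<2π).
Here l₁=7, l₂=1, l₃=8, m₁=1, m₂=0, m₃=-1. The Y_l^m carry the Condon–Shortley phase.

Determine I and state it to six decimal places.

-0.242860

Rules hold: Σm=0, L=16 even, 6≤8≤8.
N = 15·3·17 = 765
Δ = 0!·14!·2!/17! = 1/2040
Racah Σ t=0..0: t=0:+1/25401600 = 1/25401600
⇒ 3j(7 1 8; 0 0 0)² = 8/255, sgn +1
Racah Σ t=0..0: t=0:+1/29030400 = 1/29030400
⇒ 3j(7 1 8; 1 0 -1)² = 21/680, sgn -1
4πI² = N·(3j₀)²·(3jₘ)² = 63/85
I = -1·√(0.741176/4π) = -0.24285994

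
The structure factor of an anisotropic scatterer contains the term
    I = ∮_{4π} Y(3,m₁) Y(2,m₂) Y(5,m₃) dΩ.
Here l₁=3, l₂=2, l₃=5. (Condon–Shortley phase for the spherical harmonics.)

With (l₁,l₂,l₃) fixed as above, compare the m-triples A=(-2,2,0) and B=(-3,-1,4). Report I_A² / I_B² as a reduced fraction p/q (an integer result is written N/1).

5/84

Same 3,2,5: normalisation and zero-m 3j drop out of the ratio.
A: Δ: 0! 6! 4! / 11! → 1/2310; sum: t=0:+1/2880 = 1/2880; 3j²(3 2 5; -2 2 0) = Δ·Π!·Σ² = 1/462  (sign -1)
B: Δ: 0! 6! 4! / 11! → 1/2310; sum: t=0:+1/4320 = 1/4320; 3j²(3 2 5; -3 -1 4) = Δ·Π!·Σ² = 2/55  (sign -1)
I_A²/I_B² = (1/462)/(2/55) = 5/84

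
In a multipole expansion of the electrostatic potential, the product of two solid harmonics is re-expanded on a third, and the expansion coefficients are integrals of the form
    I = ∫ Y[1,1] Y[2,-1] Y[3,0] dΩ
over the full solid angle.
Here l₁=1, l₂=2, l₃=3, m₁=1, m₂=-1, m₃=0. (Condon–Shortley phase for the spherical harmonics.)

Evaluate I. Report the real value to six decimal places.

0.143048

Checks pass: Σm=0; 6 even; l₃=3∈[1,3].
(2·1+1)(2·2+1)(2·3+1) = 105
Δ: 0! 2! 4! / 7! → 1/105
sum: t=0:+1/4 = 1/4
3j²(1 2 3; 0 0 0) = Δ·Π!·Σ² = 3/35  (sign -1)
sum: t=0:+1/12 = 1/12
3j²(1 2 3; 1 -1 0) = Δ·Π!·Σ² = 1/35  (sign -1)
combine: 4πI² = 105·3/35·1/35 = 9/35
take √, sign +1: I = 0.14304817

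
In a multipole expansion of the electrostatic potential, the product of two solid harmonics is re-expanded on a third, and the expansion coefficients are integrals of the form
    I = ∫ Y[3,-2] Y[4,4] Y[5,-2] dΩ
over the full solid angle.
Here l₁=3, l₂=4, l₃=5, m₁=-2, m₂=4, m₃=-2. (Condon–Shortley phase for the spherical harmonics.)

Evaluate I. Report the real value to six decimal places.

-0.109480

m-sum 0 ✓  L=12 even ✓  1≤5≤7 ✓
Π(2lᵢ+1) = 7×9×11 = 693
triangle coeff Δ(3,4,5) = 1/180180
Σ_t [0,2]: t=0:+1/576 t=1:−1/144 t=2:+1/576 = -1/288
(3j)²=20/1001 [(3 4 5; 0 0 0)], sign=+1
Σ_t [2,2]: t=2:+1/8640 = 1/8640
(3j)²=14/1287 [(3 4 5; -2 4 -2)], sign=-1
⇒ 4πI² = 280/1859
I = (-1)√(280/1859/(4π)) = -0.10947990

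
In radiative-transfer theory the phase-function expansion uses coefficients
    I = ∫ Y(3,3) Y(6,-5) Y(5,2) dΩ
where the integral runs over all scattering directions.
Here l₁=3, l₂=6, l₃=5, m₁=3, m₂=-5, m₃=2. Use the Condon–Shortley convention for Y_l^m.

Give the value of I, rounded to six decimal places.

0.169016

Rules hold: Σm=0, L=14 even, 3≤5≤9.
N = 7·13·11 = 1001
Δ = 4!·2!·8!/15! = 1/675675
Racah Σ t=1..3: t=1:−1/8640 t=2:+1/2304 t=3:−1/8640 = 7/34560
⇒ 3j(3 6 5; 0 0 0)² = 7/429, sgn -1
Racah Σ t=0..0: t=0:+1/241920 = 1/241920
⇒ 3j(3 6 5; 3 -5 2)² = 2/91, sgn -1
4πI² = N·(3j₀)²·(3jₘ)² = 14/39
I = +1·√(0.358974/4π) = 0.16901560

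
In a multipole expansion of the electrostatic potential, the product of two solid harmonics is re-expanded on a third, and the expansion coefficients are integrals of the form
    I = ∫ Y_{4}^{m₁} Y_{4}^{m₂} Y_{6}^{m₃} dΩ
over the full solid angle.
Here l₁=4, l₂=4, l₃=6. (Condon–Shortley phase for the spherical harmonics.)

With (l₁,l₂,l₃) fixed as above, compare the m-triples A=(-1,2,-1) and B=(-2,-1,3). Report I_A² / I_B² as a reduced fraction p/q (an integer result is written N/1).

9/10

l's match ⇒ only the (l;m) 3-j factors differ between A and B.
A: triangle coeff Δ(4,4,6) = 1/1261260; Σ_t [0,2]: t=0:+1/172800 t=1:−1/5760 t=2:+1/3456 = 7/57600; (3j)²=21/2860 [(4 4 6; -1 2 -1)], sign=-1
B: triangle coeff Δ(4,4,6) = 1/1261260; Σ_t [0,2]: t=0:+1/51840 t=1:−1/5760 t=2:+1/11520 = -7/103680; (3j)²=7/858 [(4 4 6; -2 -1 3)], sign=+1
I_A²/I_B² = (21/2860)/(7/858) = 9/10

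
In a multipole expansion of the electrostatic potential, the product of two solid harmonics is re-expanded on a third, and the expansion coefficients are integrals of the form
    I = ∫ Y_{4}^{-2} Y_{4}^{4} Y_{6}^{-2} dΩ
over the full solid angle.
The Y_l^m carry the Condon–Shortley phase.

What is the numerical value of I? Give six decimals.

-0.110189

Checks pass: Σm=0; 14 even; l₃=6∈[0,8].
(2·4+1)(2·4+1)(2·6+1) = 1053
Δ: 2! 6! 6! / 15! → 1/1261260
sum: t=0:+1/4608 t=1:−1/1296 t=2:+1/4608 = -7/20736
3j²(4 4 6; 0 0 0) = Δ·Π!·Σ² = 20/1287  (sign -1)
sum: t=2:+1/69120 = 1/69120
3j²(4 4 6; -2 4 -2) = Δ·Π!·Σ² = 4/429  (sign +1)
combine: 4πI² = 1053·20/1287·4/429 = 240/1573
take √, sign -1: I = -0.11018851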